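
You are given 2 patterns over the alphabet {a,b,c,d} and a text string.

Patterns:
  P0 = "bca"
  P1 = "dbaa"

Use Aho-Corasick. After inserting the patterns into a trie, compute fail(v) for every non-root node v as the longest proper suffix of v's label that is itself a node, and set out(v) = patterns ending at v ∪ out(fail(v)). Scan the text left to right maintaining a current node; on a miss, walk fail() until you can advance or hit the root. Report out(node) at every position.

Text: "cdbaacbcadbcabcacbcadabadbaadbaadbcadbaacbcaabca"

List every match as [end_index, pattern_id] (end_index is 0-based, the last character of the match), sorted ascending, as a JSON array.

Build:
Trie nodes:
  n0 'ε': b→1 d→4
  n1 'b': c→2
  n2 'bc': a→3
  n3 'bca': ·  [P0 ends]
  n4 'd': b→5
  n5 'db': a→6
  n6 'dba': a→7
  n7 'dbaa': ·  [P1 ends]

BFS fail/out derivation:
  n1('b'): parent n0 fail=0; on 'b' 0 → fail=0;  out ∅∪∅=∅
  n4('d'): parent n0 fail=0; on 'd' 0 → fail=0;  out ∅∪∅=∅
  n2('bc'): parent n1 fail=0; on 'c' 0 → fail=0;  out ∅∪∅=∅
  n5('db'): parent n4 fail=0; on 'b' 0 → fail=1;  out ∅∪∅=∅
  n3('bca'): parent n2 fail=0; on 'a' 0 → fail=0;  out {0}∪∅={0}
  n6('dba'): parent n5 fail=1; on 'a' 1→0 → fail=0;  out ∅∪∅=∅
  n7('dbaa'): parent n6 fail=0; on 'a' 0 → fail=0;  out {1}∪∅={1}

Text stream:
pos 0 'c': at 0
pos 1 'd': at 4
pos 2 'b': at 5
pos 3 'a': at 6
pos 4 'a': at 7  → match P1@[1:4]
pos 5 'c': at 0 (via fail)
pos 6 'b': at 1
pos 7 'c': at 2
pos 8 'a': at 3  → match P0@[6:8]
pos 9 'd': at 4 (via fail)
pos 10 'b': at 5
pos 11 'c': at 2 (via fail)
pos 12 'a': at 3  → match P0@[10:12]
pos 13 'b': at 1 (via fail)
pos 14 'c': at 2
pos 15 'a': at 3  → match P0@[13:15]
pos 16 'c': at 0 (via fail)
pos 17 'b': at 1
pos 18 'c': at 2
pos 19 'a': at 3  → match P0@[17:19]
pos 20 'd': at 4 (via fail)
pos 21 'a': at 0 (via fail)
pos 22 'b': at 1
pos 23 'a': at 0 (via fail)
pos 24 'd': at 4
pos 25 'b': at 5
pos 26 'a': at 6
pos 27 'a': at 7  → match P1@[24:27]
pos 28 'd': at 4 (via fail)
pos 29 'b': at 5
pos 30 'a': at 6
pos 31 'a': at 7  → match P1@[28:31]
pos 32 'd': at 4 (via fail)
pos 33 'b': at 5
pos 34 'c': at 2 (via fail)
pos 35 'a': at 3  → match P0@[33:35]
pos 36 'd': at 4 (via fail)
pos 37 'b': at 5
pos 38 'a': at 6
pos 39 'a': at 7  → match P1@[36:39]
pos 40 'c': at 0 (via fail)
pos 41 'b': at 1
pos 42 'c': at 2
pos 43 'a': at 3  → match P0@[41:43]
pos 44 'a': at 0 (via fail)
pos 45 'b': at 1
pos 46 'c': at 2
pos 47 'a': at 3  → match P0@[45:47]

Result: [[4,1],[8,0],[12,0],[15,0],[19,0],[27,1],[31,1],[35,0],[39,1],[43,0],[47,0]]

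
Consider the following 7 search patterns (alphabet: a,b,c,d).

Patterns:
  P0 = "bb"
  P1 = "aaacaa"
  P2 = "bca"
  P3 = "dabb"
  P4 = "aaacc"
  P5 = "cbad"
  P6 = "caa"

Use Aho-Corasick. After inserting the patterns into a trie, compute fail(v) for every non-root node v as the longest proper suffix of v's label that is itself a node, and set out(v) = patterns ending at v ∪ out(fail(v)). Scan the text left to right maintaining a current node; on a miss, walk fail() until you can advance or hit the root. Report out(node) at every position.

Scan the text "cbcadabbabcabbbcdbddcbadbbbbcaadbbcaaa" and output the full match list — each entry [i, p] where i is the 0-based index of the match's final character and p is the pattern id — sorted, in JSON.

Build:
Trie (insert patterns):
  n0 'ε': a→3 b→1 c→16 d→11
  n1 'b': b→2 c→9
  n2 'bb': ·  ←P0
  n3 'a': a→4
  n4 'aa': a→5
  n5 'aaa': c→6
  n6 'aaac': a→7 c→15
  n7 'aaaca': a→8
  n8 'aaacaa': ·  ←P1
  n9 'bc': a→10
  n10 'bca': ·  ←P2
  n11 'd': a→12
  n12 'da': b→13
  n13 'dab': b→14
  n14 'dabb': ·  ←P3
  n15 'aaacc': ·  ←P4
  n16 'c': a→20 b→17
  n17 'cb': a→18
  n18 'cba': d→19
  n19 'cbad': ·  ←P5
  n20 'ca': a→21
  n21 'caa': ·  ←P6

Failure links (BFS by depth):
  fail(1) 'b': from fail(0)=0 chase 'b': 0 ⇒ 0;  out=∅∪out(0)=∅
  fail(3) 'a': from fail(0)=0 chase 'a': 0 ⇒ 0;  out=∅∪out(0)=∅
  fail(11) 'd': from fail(0)=0 chase 'd': 0 ⇒ 0;  out=∅∪out(0)=∅
  fail(16) 'c': from fail(0)=0 chase 'c': 0 ⇒ 0;  out=∅∪out(0)=∅
  fail(2) 'bb': from fail(1)=0 chase 'b': 0 ⇒ 1;  out={0}∪out(1)={0}
  fail(4) 'aa': from fail(3)=0 chase 'a': 0 ⇒ 3;  out=∅∪out(3)=∅
  fail(9) 'bc': from fail(1)=0 chase 'c': 0 ⇒ 16;  out=∅∪out(16)=∅
  fail(12) 'da': from fail(11)=0 chase 'a': 0 ⇒ 3;  out=∅∪out(3)=∅
  fail(17) 'cb': from fail(16)=0 chase 'b': 0 ⇒ 1;  out=∅∪out(1)=∅
  fail(20) 'ca': from fail(16)=0 chase 'a': 0 ⇒ 3;  out=∅∪out(3)=∅
  fail(5) 'aaa': from fail(4)=3 chase 'a': 3 ⇒ 4;  out=∅∪out(4)=∅
  fail(10) 'bca': from fail(9)=16 chase 'a': 16 ⇒ 20;  out={2}∪out(20)={2}
  fail(13) 'dab': from fail(12)=3 chase 'b': 3→0 ⇒ 1;  out=∅∪out(1)=∅
  fail(18) 'cba': from fail(17)=1 chase 'a': 1→0 ⇒ 3;  out=∅∪out(3)=∅
  fail(21) 'caa': from fail(20)=3 chase 'a': 3 ⇒ 4;  out={6}∪out(4)={6}
  fail(6) 'aaac': from fail(5)=4 chase 'c': 4→3→0 ⇒ 16;  out=∅∪out(16)=∅
  fail(14) 'dabb': from fail(13)=1 chase 'b': 1 ⇒ 2;  out={3}∪out(2)={0,3}
  fail(19) 'cbad': from fail(18)=3 chase 'd': 3→0 ⇒ 11;  out={5}∪out(11)={5}
  fail(7) 'aaaca': from fail(6)=16 chase 'a': 16 ⇒ 20;  out=∅∪out(20)=∅
  fail(15) 'aaacc': from fail(6)=16 chase 'c': 16→0 ⇒ 16;  out={4}∪out(16)={4}
  fail(8) 'aaacaa': from fail(7)=20 chase 'a': 20 ⇒ 21;  out={1}∪out(21)={1,6}

Scan:
i=0 'c': node 0→16
i=1 'b': node 16→17
i=2 'c': node 17→9 ·f
i=3 'a': node 9→10  emit P2@[1:3]
i=4 'd': node 10→11 ·f
i=5 'a': node 11→12
i=6 'b': node 12→13
i=7 'b': node 13→14  emit P0@[6:7],P3@[4:7]
i=8 'a': node 14→3 ·f
i=9 'b': node 3→1 ·f
i=10 'c': node 1→9
i=11 'a': node 9→10  emit P2@[9:11]
i=12 'b': node 10→1 ·f
i=13 'b': node 1→2  emit P0@[12:13]
i=14 'b': node 2→2 ·f  emit P0@[13:14]
i=15 'c': node 2→9 ·f
i=16 'd': node 9→11 ·f
i=17 'b': node 11→1 ·f
i=18 'd': node 1→11 ·f
i=19 'd': node 11→11 ·f
i=20 'c': node 11→16 ·f
i=21 'b': node 16→17
i=22 'a': node 17→18
i=23 'd': node 18→19  emit P5@[20:23]
i=24 'b': node 19→1 ·f
i=25 'b': node 1→2  emit P0@[24:25]
i=26 'b': node 2→2 ·f  emit P0@[25:26]
i=27 'b': node 2→2 ·f  emit P0@[26:27]
i=28 'c': node 2→9 ·f
i=29 'a': node 9→10  emit P2@[27:29]
i=30 'a': node 10→21 ·f  emit P6@[28:30]
i=31 'd': node 21→11 ·f
i=32 'b': node 11→1 ·f
i=33 'b': node 1→2  emit P0@[32:33]
i=34 'c': node 2→9 ·f
i=35 'a': node 9→10  emit P2@[33:35]
i=36 'a': node 10→21 ·f  emit P6@[34:36]
i=37 'a': node 21→5 ·f

Result: [[3,2],[7,0],[7,3],[11,2],[13,0],[14,0],[23,5],[25,0],[26,0],[27,0],[29,2],[30,6],[33,0],[35,2],[36,6]]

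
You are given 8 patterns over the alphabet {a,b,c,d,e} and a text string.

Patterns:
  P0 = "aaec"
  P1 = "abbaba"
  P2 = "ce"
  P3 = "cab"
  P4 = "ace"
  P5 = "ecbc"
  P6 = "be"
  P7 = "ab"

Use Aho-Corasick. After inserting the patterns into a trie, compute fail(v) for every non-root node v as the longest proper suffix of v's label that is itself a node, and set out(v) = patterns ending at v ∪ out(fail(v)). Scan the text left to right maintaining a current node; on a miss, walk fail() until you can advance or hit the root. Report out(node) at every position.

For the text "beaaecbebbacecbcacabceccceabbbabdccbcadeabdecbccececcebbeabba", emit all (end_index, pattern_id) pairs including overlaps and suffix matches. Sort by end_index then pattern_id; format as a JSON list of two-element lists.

Construct AC machine:
Trie (insert patterns):
  n0 'ε': a→1 b→20 c→10 e→16
  n1 'a': a→2 b→5 c→14
  n2 'aa': e→3
  n3 'aae': c→4
  n4 'aaec': ·  [P0 ends]
  n5 'ab': b→6  [P7 ends]
  n6 'abb': a→7
  n7 'abba': b→8
  n8 'abbab': a→9
  n9 'abbaba': ·  [P1 ends]
  n10 'c': a→12 e→11
  n11 'ce': ·  [P2 ends]
  n12 'ca': b→13
  n13 'cab': ·  [P3 ends]
  n14 'ac': e→15
  n15 'ace': ·  [P4 ends]
  n16 'e': c→17
  n17 'ec': b→18
  n18 'ecb': c→19
  n19 'ecbc': ·  [P5 ends]
  n20 'b': e→21
  n21 'be': ·  [P6 ends]

BFS fail/out derivation:
  n1('a'): parent n0 fail=0; on 'a' 0 → fail=0;  out ∅∪∅=∅
  n10('c'): parent n0 fail=0; on 'c' 0 → fail=0;  out ∅∪∅=∅
  n16('e'): parent n0 fail=0; on 'e' 0 → fail=0;  out ∅∪∅=∅
  n20('b'): parent n0 fail=0; on 'b' 0 → fail=0;  out ∅∪∅=∅
  n2('aa'): parent n1 fail=0; on 'a' 0 → fail=1;  out ∅∪∅=∅
  n5('ab'): parent n1 fail=0; on 'b' 0 → fail=20;  out {7}∪∅={7}
  n11('ce'): parent n10 fail=0; on 'e' 0 → fail=16;  out {2}∪∅={2}
  n12('ca'): parent n10 fail=0; on 'a' 0 → fail=1;  out ∅∪∅=∅
  n14('ac'): parent n1 fail=0; on 'c' 0 → fail=10;  out ∅∪∅=∅
  n17('ec'): parent n16 fail=0; on 'c' 0 → fail=10;  out ∅∪∅=∅
  n21('be'): parent n20 fail=0; on 'e' 0 → fail=16;  out {6}∪∅={6}
  n3('aae'): parent n2 fail=1; on 'e' 1→0 → fail=16;  out ∅∪∅=∅
  n6('abb'): parent n5 fail=20; on 'b' 20→0 → fail=20;  out ∅∪∅=∅
  n13('cab'): parent n12 fail=1; on 'b' 1 → fail=5;  out {3}∪{7}={3,7}
  n15('ace'): parent n14 fail=10; on 'e' 10 → fail=11;  out {4}∪{2}={2,4}
  n18('ecb'): parent n17 fail=10; on 'b' 10→0 → fail=20;  out ∅∪∅=∅
  n4('aaec'): parent n3 fail=16; on 'c' 16 → fail=17;  out {0}∪∅={0}
  n7('abba'): parent n6 fail=20; on 'a' 20→0 → fail=1;  out ∅∪∅=∅
  n19('ecbc'): parent n18 fail=20; on 'c' 20→0 → fail=10;  out {5}∪∅={5}
  n8('abbab'): parent n7 fail=1; on 'b' 1 → fail=5;  out ∅∪{7}={7}
  n9('abbaba'): parent n8 fail=5; on 'a' 5→20→0 → fail=1;  out {1}∪∅={1}

Run:
i=0 'b': node 0→20
i=1 'e': node 20→21  emit P6@[0:1]
i=2 'a': node 21→1 (fail-walked)
i=3 'a': node 1→2
i=4 'e': node 2→3
i=5 'c': node 3→4  emit P0@[2:5]
i=6 'b': node 4→18 (fail-walked)
i=7 'e': node 18→21 (fail-walked)  emit P6@[6:7]
i=8 'b': node 21→20 (fail-walked)
i=9 'b': node 20→20 (fail-walked)
i=10 'a': node 20→1 (fail-walked)
i=11 'c': node 1→14
i=12 'e': node 14→15  emit P2@[11:12],P4@[10:12]
i=13 'c': node 15→17 (fail-walked)
i=14 'b': node 17→18
i=15 'c': node 18→19  emit P5@[12:15]
i=16 'a': node 19→12 (fail-walked)
i=17 'c': node 12→14 (fail-walked)
i=18 'a': node 14→12 (fail-walked)
i=19 'b': node 12→13  emit P3@[17:19],P7@[18:19]
i=20 'c': node 13→10 (fail-walked)
i=21 'e': node 10→11  emit P2@[20:21]
i=22 'c': node 11→17 (fail-walked)
i=23 'c': node 17→10 (fail-walked)
i=24 'c': node 10→10 (fail-walked)
i=25 'e': node 10→11  emit P2@[24:25]
i=26 'a': node 11→1 (fail-walked)
i=27 'b': node 1→5  emit P7@[26:27]
i=28 'b': node 5→6
i=29 'b': node 6→20 (fail-walked)
i=30 'a': node 20→1 (fail-walked)
i=31 'b': node 1→5  emit P7@[30:31]
i=32 'd': node 5→0 (fail-walked)
i=33 'c': node 0→10
i=34 'c': node 10→10 (fail-walked)
i=35 'b': node 10→20 (fail-walked)
i=36 'c': node 20→10 (fail-walked)
i=37 'a': node 10→12
i=38 'd': node 12→0 (fail-walked)
i=39 'e': node 0→16
i=40 'a': node 16→1 (fail-walked)
i=41 'b': node 1→5  emit P7@[40:41]
i=42 'd': node 5→0 (fail-walked)
i=43 'e': node 0→16
i=44 'c': node 16→17
i=45 'b': node 17→18
i=46 'c': node 18→19  emit P5@[43:46]
i=47 'c': node 19→10 (fail-walked)
i=48 'e': node 10→11  emit P2@[47:48]
i=49 'c': node 11→17 (fail-walked)
i=50 'e': node 17→11 (fail-walked)  emit P2@[49:50]
i=51 'c': node 11→17 (fail-walked)
i=52 'c': node 17→10 (fail-walked)
i=53 'e': node 10→11  emit P2@[52:53]
i=54 'b': node 11→20 (fail-walked)
i=55 'b': node 20→20 (fail-walked)
i=56 'e': node 20→21  emit P6@[55:56]
i=57 'a': node 21→1 (fail-walked)
i=58 'b': node 1→5  emit P7@[57:58]
i=59 'b': node 5→6
i=60 'a': node 6→7

Matches: [[1,6],[5,0],[7,6],[12,2],[12,4],[15,5],[19,3],[19,7],[21,2],[25,2],[27,7],[31,7],[41,7],[46,5],[48,2],[50,2],[53,2],[56,6],[58,7]]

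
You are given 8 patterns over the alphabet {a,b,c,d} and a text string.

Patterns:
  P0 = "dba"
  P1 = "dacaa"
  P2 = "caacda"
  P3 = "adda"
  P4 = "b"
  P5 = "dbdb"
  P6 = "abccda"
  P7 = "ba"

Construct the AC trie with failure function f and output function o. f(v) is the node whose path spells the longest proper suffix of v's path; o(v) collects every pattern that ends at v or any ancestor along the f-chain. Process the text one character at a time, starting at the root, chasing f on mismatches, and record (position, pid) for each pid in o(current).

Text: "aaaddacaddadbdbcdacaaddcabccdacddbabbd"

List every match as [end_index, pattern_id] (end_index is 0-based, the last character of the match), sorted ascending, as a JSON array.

Build:
Trie (insert patterns):
  0='ε' goto a→14 b→18 c→8 d→1
  1='d' goto a→4 b→2
  2='db' goto a→3 d→19
  3='dba' goto ·  [P0 ends]
  4='da' goto c→5
  5='dac' goto a→6
  6='daca' goto a→7
  7='dacaa' goto ·  [P1 ends]
  8='c' goto a→9
  9='ca' goto a→10
  10='caa' goto c→11
  11='caac' goto d→12
  12='caacd' goto a→13
  13='caacda' goto ·  [P2 ends]
  14='a' goto b→21 d→15
  15='ad' goto d→16
  16='add' goto a→17
  17='adda' goto ·  [P3 ends]
  18='b' goto a→26  [P4 ends]
  19='dbd' goto b→20
  20='dbdb' goto ·  [P5 ends]
  21='ab' goto c→22
  22='abc' goto c→23
  23='abcc' goto d→24
  24='abccd' goto a→25
  25='abccda' goto ·  [P6 ends]
  26='ba' goto ·  [P7 ends]

BFS fail/out derivation:
  n1('d'): parent n0 fail=0; on 'd' 0 → fail=0;  out ∅∪∅=∅
  n8('c'): parent n0 fail=0; on 'c' 0 → fail=0;  out ∅∪∅=∅
  n14('a'): parent n0 fail=0; on 'a' 0 → fail=0;  out ∅∪∅=∅
  n18('b'): parent n0 fail=0; on 'b' 0 → fail=0;  out {4}∪∅={4}
  n2('db'): parent n1 fail=0; on 'b' 0 → fail=18;  out ∅∪{4}={4}
  n4('da'): parent n1 fail=0; on 'a' 0 → fail=14;  out ∅∪∅=∅
  n9('ca'): parent n8 fail=0; on 'a' 0 → fail=14;  out ∅∪∅=∅
  n15('ad'): parent n14 fail=0; on 'd' 0 → fail=1;  out ∅∪∅=∅
  n21('ab'): parent n14 fail=0; on 'b' 0 → fail=18;  out ∅∪{4}={4}
  n26('ba'): parent n18 fail=0; on 'a' 0 → fail=14;  out {7}∪∅={7}
  n3('dba'): parent n2 fail=18; on 'a' 18 → fail=26;  out {0}∪{7}={0,7}
  n5('dac'): parent n4 fail=14; on 'c' 14→0 → fail=8;  out ∅∪∅=∅
  n10('caa'): parent n9 fail=14; on 'a' 14→0 → fail=14;  out ∅∪∅=∅
  n16('add'): parent n15 fail=1; on 'd' 1→0 → fail=1;  out ∅∪∅=∅
  n19('dbd'): parent n2 fail=18; on 'd' 18→0 → fail=1;  out ∅∪∅=∅
  n22('abc'): parent n21 fail=18; on 'c' 18→0 → fail=8;  out ∅∪∅=∅
  n6('daca'): parent n5 fail=8; on 'a' 8 → fail=9;  out ∅∪∅=∅
  n11('caac'): parent n10 fail=14; on 'c' 14→0 → fail=8;  out ∅∪∅=∅
  n17('adda'): parent n16 fail=1; on 'a' 1 → fail=4;  out {3}∪∅={3}
  n20('dbdb'): parent n19 fail=1; on 'b' 1 → fail=2;  out {5}∪{4}={4,5}
  n23('abcc'): parent n22 fail=8; on 'c' 8→0 → fail=8;  out ∅∪∅=∅
  n7('dacaa'): parent n6 fail=9; on 'a' 9 → fail=10;  out {1}∪∅={1}
  n12('caacd'): parent n11 fail=8; on 'd' 8→0 → fail=1;  out ∅∪∅=∅
  n24('abccd'): parent n23 fail=8; on 'd' 8→0 → fail=1;  out ∅∪∅=∅
  n13('caacda'): parent n12 fail=1; on 'a' 1 → fail=4;  out {2}∪∅={2}
  n25('abccda'): parent n24 fail=1; on 'a' 1 → fail=4;  out {6}∪∅={6}

Run:
pos 0 'a': at 14
pos 1 'a': at 14 (via fail)
pos 2 'a': at 14 (via fail)
pos 3 'd': at 15
pos 4 'd': at 16
pos 5 'a': at 17  emit P3@[2:5]
pos 6 'c': at 5 (via fail)
pos 7 'a': at 6
pos 8 'd': at 15 (via fail)
pos 9 'd': at 16
pos 10 'a': at 17  emit P3@[7:10]
pos 11 'd': at 15 (via fail)
pos 12 'b': at 2 (via fail)  emit P4@[12:12]
pos 13 'd': at 19
pos 14 'b': at 20  emit P4@[14:14],P5@[11:14]
pos 15 'c': at 8 (via fail)
pos 16 'd': at 1 (via fail)
pos 17 'a': at 4
pos 18 'c': at 5
pos 19 'a': at 6
pos 20 'a': at 7  emit P1@[16:20]
pos 21 'd': at 15 (via fail)
pos 22 'd': at 16
pos 23 'c': at 8 (via fail)
pos 24 'a': at 9
pos 25 'b': at 21 (via fail)  emit P4@[25:25]
pos 26 'c': at 22
pos 27 'c': at 23
pos 28 'd': at 24
pos 29 'a': at 25  emit P6@[24:29]
pos 30 'c': at 5 (via fail)
pos 31 'd': at 1 (via fail)
pos 32 'd': at 1 (via fail)
pos 33 'b': at 2  emit P4@[33:33]
pos 34 'a': at 3  emit P0@[32:34],P7@[33:34]
pos 35 'b': at 21 (via fail)  emit P4@[35:35]
pos 36 'b': at 18 (via fail)  emit P4@[36:36]
pos 37 'd': at 1 (via fail)

Result: [[5,3],[10,3],[12,4],[14,4],[14,5],[20,1],[25,4],[29,6],[33,4],[34,0],[34,7],[35,4],[36,4]]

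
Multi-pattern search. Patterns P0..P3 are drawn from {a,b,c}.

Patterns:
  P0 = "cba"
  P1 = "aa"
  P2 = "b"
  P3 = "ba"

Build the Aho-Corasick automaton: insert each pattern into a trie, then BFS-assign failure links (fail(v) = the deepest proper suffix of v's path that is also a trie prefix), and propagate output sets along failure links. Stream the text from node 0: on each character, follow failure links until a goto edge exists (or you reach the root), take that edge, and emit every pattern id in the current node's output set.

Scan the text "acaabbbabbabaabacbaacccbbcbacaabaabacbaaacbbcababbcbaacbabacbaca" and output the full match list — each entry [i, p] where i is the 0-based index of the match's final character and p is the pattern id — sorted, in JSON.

Build automaton:
Trie (insert patterns):
  n0 'ε': a→4 b→6 c→1
  n1 'c': b→2
  n2 'cb': a→3
  n3 'cba': ·  [P0 ends]
  n4 'a': a→5
  n5 'aa': ·  [P1 ends]
  n6 'b': a→7  [P2 ends]
  n7 'ba': ·  [P3 ends]

BFS fail/out derivation:
  fail(1) 'c': from fail(0)=0 chase 'c': 0 ⇒ 0;  out=∅∪out(0)=∅
  fail(4) 'a': from fail(0)=0 chase 'a': 0 ⇒ 0;  out=∅∪out(0)=∅
  fail(6) 'b': from fail(0)=0 chase 'b': 0 ⇒ 0;  out={2}∪out(0)={2}
  fail(2) 'cb': from fail(1)=0 chase 'b': 0 ⇒ 6;  out=∅∪out(6)={2}
  fail(5) 'aa': from fail(4)=0 chase 'a': 0 ⇒ 4;  out={1}∪out(4)={1}
  fail(7) 'ba': from fail(6)=0 chase 'a': 0 ⇒ 4;  out={3}∪out(4)={3}
  fail(3) 'cba': from fail(2)=6 chase 'a': 6 ⇒ 7;  out={0}∪out(7)={0,3}

Text stream:
i=0 'a': node 0→4
i=1 'c': node 4→1 (fail-walked)
i=2 'a': node 1→4 (fail-walked)
i=3 'a': node 4→5  ** P1@[2:3]
i=4 'b': node 5→6 (fail-walked)  ** P2@[4:4]
i=5 'b': node 6→6 (fail-walked)  ** P2@[5:5]
i=6 'b': node 6→6 (fail-walked)  ** P2@[6:6]
i=7 'a': node 6→7  ** P3@[6:7]
i=8 'b': node 7→6 (fail-walked)  ** P2@[8:8]
i=9 'b': node 6→6 (fail-walked)  ** P2@[9:9]
i=10 'a': node 6→7  ** P3@[9:10]
i=11 'b': node 7→6 (fail-walked)  ** P2@[11:11]
i=12 'a': node 6→7  ** P3@[11:12]
i=13 'a': node 7→5 (fail-walked)  ** P1@[12:13]
i=14 'b': node 5→6 (fail-walked)  ** P2@[14:14]
i=15 'a': node 6→7  ** P3@[14:15]
i=16 'c': node 7→1 (fail-walked)
i=17 'b': node 1→2  ** P2@[17:17]
i=18 'a': node 2→3  ** P0@[16:18],P3@[17:18]
i=19 'a': node 3→5 (fail-walked)  ** P1@[18:19]
i=20 'c': node 5→1 (fail-walked)
i=21 'c': node 1→1 (fail-walked)
i=22 'c': node 1→1 (fail-walked)
i=23 'b': node 1→2  ** P2@[23:23]
i=24 'b': node 2→6 (fail-walked)  ** P2@[24:24]
i=25 'c': node 6→1 (fail-walked)
i=26 'b': node 1→2  ** P2@[26:26]
i=27 'a': node 2→3  ** P0@[25:27],P3@[26:27]
i=28 'c': node 3→1 (fail-walked)
i=29 'a': node 1→4 (fail-walked)
i=30 'a': node 4→5  ** P1@[29:30]
i=31 'b': node 5→6 (fail-walked)  ** P2@[31:31]
i=32 'a': node 6→7  ** P3@[31:32]
i=33 'a': node 7→5 (fail-walked)  ** P1@[32:33]
i=34 'b': node 5→6 (fail-walked)  ** P2@[34:34]
i=35 'a': node 6→7  ** P3@[34:35]
i=36 'c': node 7→1 (fail-walked)
i=37 'b': node 1→2  ** P2@[37:37]
i=38 'a': node 2→3  ** P0@[36:38],P3@[37:38]
i=39 'a': node 3→5 (fail-walked)  ** P1@[38:39]
i=40 'a': node 5→5 (fail-walked)  ** P1@[39:40]
i=41 'c': node 5→1 (fail-walked)
i=42 'b': node 1→2  ** P2@[42:42]
i=43 'b': node 2→6 (fail-walked)  ** P2@[43:43]
i=44 'c': node 6→1 (fail-walked)
i=45 'a': node 1→4 (fail-walked)
i=46 'b': node 4→6 (fail-walked)  ** P2@[46:46]
i=47 'a': node 6→7  ** P3@[46:47]
i=48 'b': node 7→6 (fail-walked)  ** P2@[48:48]
i=49 'b': node 6→6 (fail-walked)  ** P2@[49:49]
i=50 'c': node 6→1 (fail-walked)
i=51 'b': node 1→2  ** P2@[51:51]
i=52 'a': node 2→3  ** P0@[50:52],P3@[51:52]
i=53 'a': node 3→5 (fail-walked)  ** P1@[52:53]
i=54 'c': node 5→1 (fail-walked)
i=55 'b': node 1→2  ** P2@[55:55]
i=56 'a': node 2→3  ** P0@[54:56],P3@[55:56]
i=57 'b': node 3→6 (fail-walked)  ** P2@[57:57]
i=58 'a': node 6→7  ** P3@[57:58]
i=59 'c': node 7→1 (fail-walked)
i=60 'b': node 1→2  ** P2@[60:60]
i=61 'a': node 2→3  ** P0@[59:61],P3@[60:61]
i=62 'c': node 3→1 (fail-walked)
i=63 'a': node 1→4 (fail-walked)

Matches: [[3,1],[4,2],[5,2],[6,2],[7,3],[8,2],[9,2],[10,3],[11,2],[12,3],[13,1],[14,2],[15,3],[17,2],[18,0],[18,3],[19,1],[23,2],[24,2],[26,2],[27,0],[27,3],[30,1],[31,2],[32,3],[33,1],[34,2],[35,3],[37,2],[38,0],[38,3],[39,1],[40,1],[42,2],[43,2],[46,2],[47,3],[48,2],[49,2],[51,2],[52,0],[52,3],[53,1],[55,2],[56,0],[56,3],[57,2],[58,3],[60,2],[61,0],[61,3]]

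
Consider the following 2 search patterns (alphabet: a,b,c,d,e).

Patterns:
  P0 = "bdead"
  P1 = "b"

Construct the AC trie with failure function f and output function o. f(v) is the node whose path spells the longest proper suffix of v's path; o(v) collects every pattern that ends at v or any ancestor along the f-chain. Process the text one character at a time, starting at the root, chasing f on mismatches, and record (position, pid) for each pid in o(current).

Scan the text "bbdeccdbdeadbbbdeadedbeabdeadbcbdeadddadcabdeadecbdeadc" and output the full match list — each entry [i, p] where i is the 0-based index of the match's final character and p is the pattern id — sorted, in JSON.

Construct AC machine:
Trie nodes:
  n0 'ε': b→1
  n1 'b': d→2  ←P1
  n2 'bd': e→3
  n3 'bde': a→4
  n4 'bdea': d→5
  n5 'bdead': ·  ←P0

Failure links (BFS by depth):
  fail(1) 'b': from fail(0)=0 chase 'b': 0 ⇒ 0;  out={1}∪out(0)={1}
  fail(2) 'bd': from fail(1)=0 chase 'd': 0 ⇒ 0;  out=∅∪out(0)=∅
  fail(3) 'bde': from fail(2)=0 chase 'e': 0 ⇒ 0;  out=∅∪out(0)=∅
  fail(4) 'bdea': from fail(3)=0 chase 'a': 0 ⇒ 0;  out=∅∪out(0)=∅
  fail(5) 'bdead': from fail(4)=0 chase 'd': 0 ⇒ 0;  out={0}∪out(0)={0}

Run:
i=0 'b': node 0→1  → match P1@[0:0]
i=1 'b': node 1→1 (fail-walked)  → match P1@[1:1]
i=2 'd': node 1→2
i=3 'e': node 2→3
i=4 'c': node 3→0 (fail-walked)
i=5 'c': node 0→0
i=6 'd': node 0→0
i=7 'b': node 0→1  → match P1@[7:7]
i=8 'd': node 1→2
i=9 'e': node 2→3
i=10 'a': node 3→4
i=11 'd': node 4→5  → match P0@[7:11]
i=12 'b': node 5→1 (fail-walked)  → match P1@[12:12]
i=13 'b': node 1→1 (fail-walked)  → match P1@[13:13]
i=14 'b': node 1→1 (fail-walked)  → match P1@[14:14]
i=15 'd': node 1→2
i=16 'e': node 2→3
i=17 'a': node 3→4
i=18 'd': node 4→5  → match P0@[14:18]
i=19 'e': node 5→0 (fail-walked)
i=20 'd': node 0→0
i=21 'b': node 0→1  → match P1@[21:21]
i=22 'e': node 1→0 (fail-walked)
i=23 'a': node 0→0
i=24 'b': node 0→1  → match P1@[24:24]
i=25 'd': node 1→2
i=26 'e': node 2→3
i=27 'a': node 3→4
i=28 'd': node 4→5  → match P0@[24:28]
i=29 'b': node 5→1 (fail-walked)  → match P1@[29:29]
i=30 'c': node 1→0 (fail-walked)
i=31 'b': node 0→1  → match P1@[31:31]
i=32 'd': node 1→2
i=33 'e': node 2→3
i=34 'a': node 3→4
i=35 'd': node 4→5  → match P0@[31:35]
i=36 'd': node 5→0 (fail-walked)
i=37 'd': node 0→0
i=38 'a': node 0→0
i=39 'd': node 0→0
i=40 'c': node 0→0
i=41 'a': node 0→0
i=42 'b': node 0→1  → match P1@[42:42]
i=43 'd': node 1→2
i=44 'e': node 2→3
i=45 'a': node 3→4
i=46 'd': node 4→5  → match P0@[42:46]
i=47 'e': node 5→0 (fail-walked)
i=48 'c': node 0→0
i=49 'b': node 0→1  → match P1@[49:49]
i=50 'd': node 1→2
i=51 'e': node 2→3
i=52 'a': node 3→4
i=53 'd': node 4→5  → match P0@[49:53]
i=54 'c': node 5→0 (fail-walked)

All matches (sorted): [[0,1],[1,1],[7,1],[11,0],[12,1],[13,1],[14,1],[18,0],[21,1],[24,1],[28,0],[29,1],[31,1],[35,0],[42,1],[46,0],[49,1],[53,0]]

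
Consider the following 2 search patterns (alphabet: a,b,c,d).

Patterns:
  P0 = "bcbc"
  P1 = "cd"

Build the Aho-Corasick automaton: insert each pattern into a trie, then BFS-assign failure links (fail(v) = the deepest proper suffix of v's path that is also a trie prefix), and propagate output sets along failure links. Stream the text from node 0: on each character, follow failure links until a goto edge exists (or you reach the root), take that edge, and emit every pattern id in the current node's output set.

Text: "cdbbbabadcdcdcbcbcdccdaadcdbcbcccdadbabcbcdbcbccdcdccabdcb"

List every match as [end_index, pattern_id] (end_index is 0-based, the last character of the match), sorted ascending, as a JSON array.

Build automaton:
Trie (insert patterns):
  n0 'ε': b→1 c→5
  n1 'b': c→2
  n2 'bc': b→3
  n3 'bcb': c→4
  n4 'bcbc': ·  ←P0
  n5 'c': d→6
  n6 'cd': ·  ←P1

BFS fail/out derivation:
  fail(1) 'b': from fail(0)=0 chase 'b': 0 ⇒ 0;  out=∅∪out(0)=∅
  fail(5) 'c': from fail(0)=0 chase 'c': 0 ⇒ 0;  out=∅∪out(0)=∅
  fail(2) 'bc': from fail(1)=0 chase 'c': 0 ⇒ 5;  out=∅∪out(5)=∅
  fail(6) 'cd': from fail(5)=0 chase 'd': 0 ⇒ 0;  out={1}∪out(0)={1}
  fail(3) 'bcb': from fail(2)=5 chase 'b': 5→0 ⇒ 1;  out=∅∪out(1)=∅
  fail(4) 'bcbc': from fail(3)=1 chase 'c': 1 ⇒ 2;  out={0}∪out(2)={0}

Text stream:
pos 0 'c': at 5
pos 1 'd': at 6  emit P1@[0:1]
pos 2 'b': at 1 (fail-walked)
pos 3 'b': at 1 (fail-walked)
pos 4 'b': at 1 (fail-walked)
pos 5 'a': at 0 (fail-walked)
pos 6 'b': at 1
pos 7 'a': at 0 (fail-walked)
pos 8 'd': at 0
pos 9 'c': at 5
pos 10 'd': at 6  emit P1@[9:10]
pos 11 'c': at 5 (fail-walked)
pos 12 'd': at 6  emit P1@[11:12]
pos 13 'c': at 5 (fail-walked)
pos 14 'b': at 1 (fail-walked)
pos 15 'c': at 2
pos 16 'b': at 3
pos 17 'c': at 4  emit P0@[14:17]
pos 18 'd': at 6 (fail-walked)  emit P1@[17:18]
pos 19 'c': at 5 (fail-walked)
pos 20 'c': at 5 (fail-walked)
pos 21 'd': at 6  emit P1@[20:21]
pos 22 'a': at 0 (fail-walked)
pos 23 'a': at 0
pos 24 'd': at 0
pos 25 'c': at 5
pos 26 'd': at 6  emit P1@[25:26]
pos 27 'b': at 1 (fail-walked)
pos 28 'c': at 2
pos 29 'b': at 3
pos 30 'c': at 4  emit P0@[27:30]
pos 31 'c': at 5 (fail-walked)
pos 32 'c': at 5 (fail-walked)
pos 33 'd': at 6  emit P1@[32:33]
pos 34 'a': at 0 (fail-walked)
pos 35 'd': at 0
pos 36 'b': at 1
pos 37 'a': at 0 (fail-walked)
pos 38 'b': at 1
pos 39 'c': at 2
pos 40 'b': at 3
pos 41 'c': at 4  emit P0@[38:41]
pos 42 'd': at 6 (fail-walked)  emit P1@[41:42]
pos 43 'b': at 1 (fail-walked)
pos 44 'c': at 2
pos 45 'b': at 3
pos 46 'c': at 4  emit P0@[43:46]
pos 47 'c': at 5 (fail-walked)
pos 48 'd': at 6  emit P1@[47:48]
pos 49 'c': at 5 (fail-walked)
pos 50 'd': at 6  emit P1@[49:50]
pos 51 'c': at 5 (fail-walked)
pos 52 'c': at 5 (fail-walked)
pos 53 'a': at 0 (fail-walked)
pos 54 'b': at 1
pos 55 'd': at 0 (fail-walked)
pos 56 'c': at 5
pos 57 'b': at 1 (fail-walked)

Result: [[1,1],[10,1],[12,1],[17,0],[18,1],[21,1],[26,1],[30,0],[33,1],[41,0],[42,1],[46,0],[48,1],[50,1]]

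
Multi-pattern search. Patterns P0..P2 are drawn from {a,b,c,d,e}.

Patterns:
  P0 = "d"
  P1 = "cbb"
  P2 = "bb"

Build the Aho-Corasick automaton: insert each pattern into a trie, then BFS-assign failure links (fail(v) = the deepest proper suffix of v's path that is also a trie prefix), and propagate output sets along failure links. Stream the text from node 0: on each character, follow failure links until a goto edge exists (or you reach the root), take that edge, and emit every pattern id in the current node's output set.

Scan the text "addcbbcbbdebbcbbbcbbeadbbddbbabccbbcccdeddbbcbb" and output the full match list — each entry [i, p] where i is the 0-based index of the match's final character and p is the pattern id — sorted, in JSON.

Build automaton:
Trie (insert patterns):
  n0 'ε': b→5 c→2 d→1
  n1 'd': ·  [P0 ends]
  n2 'c': b→3
  n3 'cb': b→4
  n4 'cbb': ·  [P1 ends]
  n5 'b': b→6
  n6 'bb': ·  [P2 ends]

BFS fail/out derivation:
  fail(1) 'd': from fail(0)=0 chase 'd': 0 ⇒ 0;  out={0}∪out(0)={0}
  fail(2) 'c': from fail(0)=0 chase 'c': 0 ⇒ 0;  out=∅∪out(0)=∅
  fail(5) 'b': from fail(0)=0 chase 'b': 0 ⇒ 0;  out=∅∪out(0)=∅
  fail(3) 'cb': from fail(2)=0 chase 'b': 0 ⇒ 5;  out=∅∪out(5)=∅
  fail(6) 'bb': from fail(5)=0 chase 'b': 0 ⇒ 5;  out={2}∪out(5)={2}
  fail(4) 'cbb': from fail(3)=5 chase 'b': 5 ⇒ 6;  out={1}∪out(6)={1,2}

Run:
[0] read 'a'  n0⇒n0
[1] read 'd'  n0⇒n1  emit P0@[1:1]
[2] read 'd'  n1⇒n1 ·f  emit P0@[2:2]
[3] read 'c'  n1⇒n2 ·f
[4] read 'b'  n2⇒n3
[5] read 'b'  n3⇒n4  emit P1@[3:5],P2@[4:5]
[6] read 'c'  n4⇒n2 ·f
[7] read 'b'  n2⇒n3
[8] read 'b'  n3⇒n4  emit P1@[6:8],P2@[7:8]
[9] read 'd'  n4⇒n1 ·f  emit P0@[9:9]
[10] read 'e'  n1⇒n0 ·f
[11] read 'b'  n0⇒n5
[12] read 'b'  n5⇒n6  emit P2@[11:12]
[13] read 'c'  n6⇒n2 ·f
[14] read 'b'  n2⇒n3
[15] read 'b'  n3⇒n4  emit P1@[13:15],P2@[14:15]
[16] read 'b'  n4⇒n6 ·f  emit P2@[15:16]
[17] read 'c'  n6⇒n2 ·f
[18] read 'b'  n2⇒n3
[19] read 'b'  n3⇒n4  emit P1@[17:19],P2@[18:19]
[20] read 'e'  n4⇒n0 ·f
[21] read 'a'  n0⇒n0
[22] read 'd'  n0⇒n1  emit P0@[22:22]
[23] read 'b'  n1⇒n5 ·f
[24] read 'b'  n5⇒n6  emit P2@[23:24]
[25] read 'd'  n6⇒n1 ·f  emit P0@[25:25]
[26] read 'd'  n1⇒n1 ·f  emit P0@[26:26]
[27] read 'b'  n1⇒n5 ·f
[28] read 'b'  n5⇒n6  emit P2@[27:28]
[29] read 'a'  n6⇒n0 ·f
[30] read 'b'  n0⇒n5
[31] read 'c'  n5⇒n2 ·f
[32] read 'c'  n2⇒n2 ·f
[33] read 'b'  n2⇒n3
[34] read 'b'  n3⇒n4  emit P1@[32:34],P2@[33:34]
[35] read 'c'  n4⇒n2 ·f
[36] read 'c'  n2⇒n2 ·f
[37] read 'c'  n2⇒n2 ·f
[38] read 'd'  n2⇒n1 ·f  emit P0@[38:38]
[39] read 'e'  n1⇒n0 ·f
[40] read 'd'  n0⇒n1  emit P0@[40:40]
[41] read 'd'  n1⇒n1 ·f  emit P0@[41:41]
[42] read 'b'  n1⇒n5 ·f
[43] read 'b'  n5⇒n6  emit P2@[42:43]
[44] read 'c'  n6⇒n2 ·f
[45] read 'b'  n2⇒n3
[46] read 'b'  n3⇒n4  emit P1@[44:46],P2@[45:46]

Result: [[1,0],[2,0],[5,1],[5,2],[8,1],[8,2],[9,0],[12,2],[15,1],[15,2],[16,2],[19,1],[19,2],[22,0],[24,2],[25,0],[26,0],[28,2],[34,1],[34,2],[38,0],[40,0],[41,0],[43,2],[46,1],[46,2]]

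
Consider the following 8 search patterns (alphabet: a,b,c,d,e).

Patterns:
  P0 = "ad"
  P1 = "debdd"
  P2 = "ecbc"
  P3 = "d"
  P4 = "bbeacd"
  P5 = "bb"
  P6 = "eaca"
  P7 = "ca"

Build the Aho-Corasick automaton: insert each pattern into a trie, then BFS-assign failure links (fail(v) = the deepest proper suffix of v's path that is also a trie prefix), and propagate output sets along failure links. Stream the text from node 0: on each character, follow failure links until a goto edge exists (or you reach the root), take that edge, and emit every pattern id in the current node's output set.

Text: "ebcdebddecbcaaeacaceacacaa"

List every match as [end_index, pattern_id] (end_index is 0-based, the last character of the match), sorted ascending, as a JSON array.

Build:
Trie nodes:
  0='ε' goto a→1 b→12 c→21 d→3 e→8
  1='a' goto d→2
  2='ad' goto ·  ←P0
  3='d' goto e→4  ←P3
  4='de' goto b→5
  5='deb' goto d→6
  6='debd' goto d→7
  7='debdd' goto ·  ←P1
  8='e' goto a→18 c→9
  9='ec' goto b→10
  10='ecb' goto c→11
  11='ecbc' goto ·  ←P2
  12='b' goto b→13
  13='bb' goto e→14  ←P5
  14='bbe' goto a→15
  15='bbea' goto c→16
  16='bbeac' goto d→17
  17='bbeacd' goto ·  ←P4
  18='ea' goto c→19
  19='eac' goto a→20
  20='eaca' goto ·  ←P6
  21='c' goto a→22
  22='ca' goto ·  ←P7

BFS fail/out derivation:
  n1('a'): parent n0 fail=0; on 'a' 0 → fail=0;  out ∅∪∅=∅
  n3('d'): parent n0 fail=0; on 'd' 0 → fail=0;  out {3}∪∅={3}
  n8('e'): parent n0 fail=0; on 'e' 0 → fail=0;  out ∅∪∅=∅
  n12('b'): parent n0 fail=0; on 'b' 0 → fail=0;  out ∅∪∅=∅
  n21('c'): parent n0 fail=0; on 'c' 0 → fail=0;  out ∅∪∅=∅
  n2('ad'): parent n1 fail=0; on 'd' 0 → fail=3;  out {0}∪{3}={0,3}
  n4('de'): parent n3 fail=0; on 'e' 0 → fail=8;  out ∅∪∅=∅
  n9('ec'): parent n8 fail=0; on 'c' 0 → fail=21;  out ∅∪∅=∅
  n13('bb'): parent n12 fail=0; on 'b' 0 → fail=12;  out {5}∪∅={5}
  n18('ea'): parent n8 fail=0; on 'a' 0 → fail=1;  out ∅∪∅=∅
  n22('ca'): parent n21 fail=0; on 'a' 0 → fail=1;  out {7}∪∅={7}
  n5('deb'): parent n4 fail=8; on 'b' 8→0 → fail=12;  out ∅∪∅=∅
  n10('ecb'): parent n9 fail=21; on 'b' 21→0 → fail=12;  out ∅∪∅=∅
  n14('bbe'): parent n13 fail=12; on 'e' 12→0 → fail=8;  out ∅∪∅=∅
  n19('eac'): parent n18 fail=1; on 'c' 1→0 → fail=21;  out ∅∪∅=∅
  n6('debd'): parent n5 fail=12; on 'd' 12→0 → fail=3;  out ∅∪{3}={3}
  n11('ecbc'): parent n10 fail=12; on 'c' 12→0 → fail=21;  out {2}∪∅={2}
  n15('bbea'): parent n14 fail=8; on 'a' 8 → fail=18;  out ∅∪∅=∅
  n20('eaca'): parent n19 fail=21; on 'a' 21 → fail=22;  out {6}∪{7}={6,7}
  n7('debdd'): parent n6 fail=3; on 'd' 3→0 → fail=3;  out {1}∪{3}={1,3}
  n16('bbeac'): parent n15 fail=18; on 'c' 18 → fail=19;  out ∅∪∅=∅
  n17('bbeacd'): parent n16 fail=19; on 'd' 19→21→0 → fail=3;  out {4}∪{3}={3,4}

Text stream:
[0] read 'e'  n0⇒n8
[1] read 'b'  n8⇒n12 (fail-walked)
[2] read 'c'  n12⇒n21 (fail-walked)
[3] read 'd'  n21⇒n3 (fail-walked)  → match P3@[3:3]
[4] read 'e'  n3⇒n4
[5] read 'b'  n4⇒n5
[6] read 'd'  n5⇒n6  → match P3@[6:6]
[7] read 'd'  n6⇒n7  → match P1@[3:7],P3@[7:7]
[8] read 'e'  n7⇒n4 (fail-walked)
[9] read 'c'  n4⇒n9 (fail-walked)
[10] read 'b'  n9⇒n10
[11] read 'c'  n10⇒n11  → match P2@[8:11]
[12] read 'a'  n11⇒n22 (fail-walked)  → match P7@[11:12]
[13] read 'a'  n22⇒n1 (fail-walked)
[14] read 'e'  n1⇒n8 (fail-walked)
[15] read 'a'  n8⇒n18
[16] read 'c'  n18⇒n19
[17] read 'a'  n19⇒n20  → match P6@[14:17],P7@[16:17]
[18] read 'c'  n20⇒n21 (fail-walked)
[19] read 'e'  n21⇒n8 (fail-walked)
[20] read 'a'  n8⇒n18
[21] read 'c'  n18⇒n19
[22] read 'a'  n19⇒n20  → match P6@[19:22],P7@[21:22]
[23] read 'c'  n20⇒n21 (fail-walked)
[24] read 'a'  n21⇒n22  → match P7@[23:24]
[25] read 'a'  n22⇒n1 (fail-walked)

Matches: [[3,3],[6,3],[7,1],[7,3],[11,2],[12,7],[17,6],[17,7],[22,6],[22,7],[24,7]]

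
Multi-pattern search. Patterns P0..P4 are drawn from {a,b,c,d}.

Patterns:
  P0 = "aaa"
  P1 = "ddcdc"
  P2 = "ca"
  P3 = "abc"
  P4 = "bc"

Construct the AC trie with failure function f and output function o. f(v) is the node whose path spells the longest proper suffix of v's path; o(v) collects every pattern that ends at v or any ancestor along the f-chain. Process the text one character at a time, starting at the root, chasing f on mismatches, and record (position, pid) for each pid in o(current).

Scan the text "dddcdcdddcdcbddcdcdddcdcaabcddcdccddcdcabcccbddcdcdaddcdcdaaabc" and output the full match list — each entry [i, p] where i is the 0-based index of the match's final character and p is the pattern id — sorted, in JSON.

Build automaton:
Trie nodes:
  n0 'ε': a→1 b→13 c→9 d→4
  n1 'a': a→2 b→11
  n2 'aa': a→3
  n3 'aaa': ·  ←P0
  n4 'd': d→5
  n5 'dd': c→6
  n6 'ddc': d→7
  n7 'ddcd': c→8
  n8 'ddcdc': ·  ←P1
  n9 'c': a→10
  n10 'ca': ·  ←P2
  n11 'ab': c→12
  n12 'abc': ·  ←P3
  n13 'b': c→14
  n14 'bc': ·  ←P4

BFS fail/out derivation:
  fail(1) 'a': from fail(0)=0 chase 'a': 0 ⇒ 0;  out=∅∪out(0)=∅
  fail(4) 'd': from fail(0)=0 chase 'd': 0 ⇒ 0;  out=∅∪out(0)=∅
  fail(9) 'c': from fail(0)=0 chase 'c': 0 ⇒ 0;  out=∅∪out(0)=∅
  fail(13) 'b': from fail(0)=0 chase 'b': 0 ⇒ 0;  out=∅∪out(0)=∅
  fail(2) 'aa': from fail(1)=0 chase 'a': 0 ⇒ 1;  out=∅∪out(1)=∅
  fail(5) 'dd': from fail(4)=0 chase 'd': 0 ⇒ 4;  out=∅∪out(4)=∅
  fail(10) 'ca': from fail(9)=0 chase 'a': 0 ⇒ 1;  out={2}∪out(1)={2}
  fail(11) 'ab': from fail(1)=0 chase 'b': 0 ⇒ 13;  out=∅∪out(13)=∅
  fail(14) 'bc': from fail(13)=0 chase 'c': 0 ⇒ 9;  out={4}∪out(9)={4}
  fail(3) 'aaa': from fail(2)=1 chase 'a': 1 ⇒ 2;  out={0}∪out(2)={0}
  fail(6) 'ddc': from fail(5)=4 chase 'c': 4→0 ⇒ 9;  out=∅∪out(9)=∅
  fail(12) 'abc': from fail(11)=13 chase 'c': 13 ⇒ 14;  out={3}∪out(14)={3,4}
  fail(7) 'ddcd': from fail(6)=9 chase 'd': 9→0 ⇒ 4;  out=∅∪out(4)=∅
  fail(8) 'ddcdc': from fail(7)=4 chase 'c': 4→0 ⇒ 9;  out={1}∪out(9)={1}

Text stream:
[0] read 'd'  n0⇒n4
[1] read 'd'  n4⇒n5
[2] read 'd'  n5⇒n5 ·f
[3] read 'c'  n5⇒n6
[4] read 'd'  n6⇒n7
[5] read 'c'  n7⇒n8  ** P1@[1:5]
[6] read 'd'  n8⇒n4 ·f
[7] read 'd'  n4⇒n5
[8] read 'd'  n5⇒n5 ·f
[9] read 'c'  n5⇒n6
[10] read 'd'  n6⇒n7
[11] read 'c'  n7⇒n8  ** P1@[7:11]
[12] read 'b'  n8⇒n13 ·f
[13] read 'd'  n13⇒n4 ·f
[14] read 'd'  n4⇒n5
[15] read 'c'  n5⇒n6
[16] read 'd'  n6⇒n7
[17] read 'c'  n7⇒n8  ** P1@[13:17]
[18] read 'd'  n8⇒n4 ·f
[19] read 'd'  n4⇒n5
[20] read 'd'  n5⇒n5 ·f
[21] read 'c'  n5⇒n6
[22] read 'd'  n6⇒n7
[23] read 'c'  n7⇒n8  ** P1@[19:23]
[24] read 'a'  n8⇒n10 ·f  ** P2@[23:24]
[25] read 'a'  n10⇒n2 ·f
[26] read 'b'  n2⇒n11 ·f
[27] read 'c'  n11⇒n12  ** P3@[25:27],P4@[26:27]
[28] read 'd'  n12⇒n4 ·f
[29] read 'd'  n4⇒n5
[30] read 'c'  n5⇒n6
[31] read 'd'  n6⇒n7
[32] read 'c'  n7⇒n8  ** P1@[28:32]
[33] read 'c'  n8⇒n9 ·f
[34] read 'd'  n9⇒n4 ·f
[35] read 'd'  n4⇒n5
[36] read 'c'  n5⇒n6
[37] read 'd'  n6⇒n7
[38] read 'c'  n7⇒n8  ** P1@[34:38]
[39] read 'a'  n8⇒n10 ·f  ** P2@[38:39]
[40] read 'b'  n10⇒n11 ·f
[41] read 'c'  n11⇒n12  ** P3@[39:41],P4@[40:41]
[42] read 'c'  n12⇒n9 ·f
[43] read 'c'  n9⇒n9 ·f
[44] read 'b'  n9⇒n13 ·f
[45] read 'd'  n13⇒n4 ·f
[46] read 'd'  n4⇒n5
[47] read 'c'  n5⇒n6
[48] read 'd'  n6⇒n7
[49] read 'c'  n7⇒n8  ** P1@[45:49]
[50] read 'd'  n8⇒n4 ·f
[51] read 'a'  n4⇒n1 ·f
[52] read 'd'  n1⇒n4 ·f
[53] read 'd'  n4⇒n5
[54] read 'c'  n5⇒n6
[55] read 'd'  n6⇒n7
[56] read 'c'  n7⇒n8  ** P1@[52:56]
[57] read 'd'  n8⇒n4 ·f
[58] read 'a'  n4⇒n1 ·f
[59] read 'a'  n1⇒n2
[60] read 'a'  n2⇒n3  ** P0@[58:60]
[61] read 'b'  n3⇒n11 ·f
[62] read 'c'  n11⇒n12  ** P3@[60:62],P4@[61:62]

Matches: [[5,1],[11,1],[17,1],[23,1],[24,2],[27,3],[27,4],[32,1],[38,1],[39,2],[41,3],[41,4],[49,1],[56,1],[60,0],[62,3],[62,4]]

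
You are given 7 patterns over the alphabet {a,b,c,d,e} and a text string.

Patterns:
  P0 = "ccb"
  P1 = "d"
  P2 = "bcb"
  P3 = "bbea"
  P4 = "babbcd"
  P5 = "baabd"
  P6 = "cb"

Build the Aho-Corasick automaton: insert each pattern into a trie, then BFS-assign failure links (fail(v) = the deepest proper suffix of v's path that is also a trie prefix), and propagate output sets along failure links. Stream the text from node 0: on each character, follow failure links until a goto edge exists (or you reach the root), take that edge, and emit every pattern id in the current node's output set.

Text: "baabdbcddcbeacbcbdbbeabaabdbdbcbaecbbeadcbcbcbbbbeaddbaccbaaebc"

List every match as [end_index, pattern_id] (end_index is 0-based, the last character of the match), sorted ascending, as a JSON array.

Build automaton:
Trie (insert patterns):
  0='ε' goto b→5 c→1 d→4
  1='c' goto b→19 c→2
  2='cc' goto b→3
  3='ccb' goto ·  [P0 ends]
  4='d' goto ·  [P1 ends]
  5='b' goto a→11 b→8 c→6
  6='bc' goto b→7
  7='bcb' goto ·  [P2 ends]
  8='bb' goto e→9
  9='bbe' goto a→10
  10='bbea' goto ·  [P3 ends]
  11='ba' goto a→16 b→12
  12='bab' goto b→13
  13='babb' goto c→14
  14='babbc' goto d→15
  15='babbcd' goto ·  [P4 ends]
  16='baa' goto b→17
  17='baab' goto d→18
  18='baabd' goto ·  [P5 ends]
  19='cb' goto ·  [P6 ends]

Failure links (BFS by depth):
  n1('c'): parent n0 fail=0; on 'c' 0 → fail=0;  out ∅∪∅=∅
  n4('d'): parent n0 fail=0; on 'd' 0 → fail=0;  out {1}∪∅={1}
  n5('b'): parent n0 fail=0; on 'b' 0 → fail=0;  out ∅∪∅=∅
  n2('cc'): parent n1 fail=0; on 'c' 0 → fail=1;  out ∅∪∅=∅
  n6('bc'): parent n5 fail=0; on 'c' 0 → fail=1;  out ∅∪∅=∅
  n8('bb'): parent n5 fail=0; on 'b' 0 → fail=5;  out ∅∪∅=∅
  n11('ba'): parent n5 fail=0; on 'a' 0 → fail=0;  out ∅∪∅=∅
  n19('cb'): parent n1 fail=0; on 'b' 0 → fail=5;  out {6}∪∅={6}
  n3('ccb'): parent n2 fail=1; on 'b' 1 → fail=19;  out {0}∪{6}={0,6}
  n7('bcb'): parent n6 fail=1; on 'b' 1 → fail=19;  out {2}∪{6}={2,6}
  n9('bbe'): parent n8 fail=5; on 'e' 5→0 → fail=0;  out ∅∪∅=∅
  n12('bab'): parent n11 fail=0; on 'b' 0 → fail=5;  out ∅∪∅=∅
  n16('baa'): parent n11 fail=0; on 'a' 0 → fail=0;  out ∅∪∅=∅
  n10('bbea'): parent n9 fail=0; on 'a' 0 → fail=0;  out {3}∪∅={3}
  n13('babb'): parent n12 fail=5; on 'b' 5 → fail=8;  out ∅∪∅=∅
  n17('baab'): parent n16 fail=0; on 'b' 0 → fail=5;  out ∅∪∅=∅
  n14('babbc'): parent n13 fail=8; on 'c' 8→5 → fail=6;  out ∅∪∅=∅
  n18('baabd'): parent n17 fail=5; on 'd' 5→0 → fail=4;  out {5}∪{1}={1,5}
  n15('babbcd'): parent n14 fail=6; on 'd' 6→1→0 → fail=4;  out {4}∪{1}={1,4}

Scan:
[0] read 'b'  n0⇒n5
[1] read 'a'  n5⇒n11
[2] read 'a'  n11⇒n16
[3] read 'b'  n16⇒n17
[4] read 'd'  n17⇒n18  emit P1@[4:4],P5@[0:4]
[5] read 'b'  n18⇒n5 (via fail)
[6] read 'c'  n5⇒n6
[7] read 'd'  n6⇒n4 (via fail)  emit P1@[7:7]
[8] read 'd'  n4⇒n4 (via fail)  emit P1@[8:8]
[9] read 'c'  n4⇒n1 (via fail)
[10] read 'b'  n1⇒n19  emit P6@[9:10]
[11] read 'e'  n19⇒n0 (via fail)
[12] read 'a'  n0⇒n0
[13] read 'c'  n0⇒n1
[14] read 'b'  n1⇒n19  emit P6@[13:14]
[15] read 'c'  n19⇒n6 (via fail)
[16] read 'b'  n6⇒n7  emit P2@[14:16],P6@[15:16]
[17] read 'd'  n7⇒n4 (via fail)  emit P1@[17:17]
[18] read 'b'  n4⇒n5 (via fail)
[19] read 'b'  n5⇒n8
[20] read 'e'  n8⇒n9
[21] read 'a'  n9⇒n10  emit P3@[18:21]
[22] read 'b'  n10⇒n5 (via fail)
[23] read 'a'  n5⇒n11
[24] read 'a'  n11⇒n16
[25] read 'b'  n16⇒n17
[26] read 'd'  n17⇒n18  emit P1@[26:26],P5@[22:26]
[27] read 'b'  n18⇒n5 (via fail)
[28] read 'd'  n5⇒n4 (via fail)  emit P1@[28:28]
[29] read 'b'  n4⇒n5 (via fail)
[30] read 'c'  n5⇒n6
[31] read 'b'  n6⇒n7  emit P2@[29:31],P6@[30:31]
[32] read 'a'  n7⇒n11 (via fail)
[33] read 'e'  n11⇒n0 (via fail)
[34] read 'c'  n0⇒n1
[35] read 'b'  n1⇒n19  emit P6@[34:35]
[36] read 'b'  n19⇒n8 (via fail)
[37] read 'e'  n8⇒n9
[38] read 'a'  n9⇒n10  emit P3@[35:38]
[39] read 'd'  n10⇒n4 (via fail)  emit P1@[39:39]
[40] read 'c'  n4⇒n1 (via fail)
[41] read 'b'  n1⇒n19  emit P6@[40:41]
[42] read 'c'  n19⇒n6 (via fail)
[43] read 'b'  n6⇒n7  emit P2@[41:43],P6@[42:43]
[44] read 'c'  n7⇒n6 (via fail)
[45] read 'b'  n6⇒n7  emit P2@[43:45],P6@[44:45]
[46] read 'b'  n7⇒n8 (via fail)
[47] read 'b'  n8⇒n8 (via fail)
[48] read 'b'  n8⇒n8 (via fail)
[49] read 'e'  n8⇒n9
[50] read 'a'  n9⇒n10  emit P3@[47:50]
[51] read 'd'  n10⇒n4 (via fail)  emit P1@[51:51]
[52] read 'd'  n4⇒n4 (via fail)  emit P1@[52:52]
[53] read 'b'  n4⇒n5 (via fail)
[54] read 'a'  n5⇒n11
[55] read 'c'  n11⇒n1 (via fail)
[56] read 'c'  n1⇒n2
[57] read 'b'  n2⇒n3  emit P0@[55:57],P6@[56:57]
[58] read 'a'  n3⇒n11 (via fail)
[59] read 'a'  n11⇒n16
[60] read 'e'  n16⇒n0 (via fail)
[61] read 'b'  n0⇒n5
[62] read 'c'  n5⇒n6

Matches: [[4,1],[4,5],[7,1],[8,1],[10,6],[14,6],[16,2],[16,6],[17,1],[21,3],[26,1],[26,5],[28,1],[31,2],[31,6],[35,6],[38,3],[39,1],[41,6],[43,2],[43,6],[45,2],[45,6],[50,3],[51,1],[52,1],[57,0],[57,6]]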